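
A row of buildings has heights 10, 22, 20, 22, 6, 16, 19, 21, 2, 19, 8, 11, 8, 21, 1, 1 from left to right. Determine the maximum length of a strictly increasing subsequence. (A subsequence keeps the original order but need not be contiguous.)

Track the smallest tail for each achievable length (strict):
10 → extends → [10]
22 → extends → [10, 22]
20 → replaces 22 → [10, 20]
22 → extends → [10, 20, 22]
6 → replaces 10 → [6, 20, 22]
16 → replaces 20 → [6, 16, 22]
19 → replaces 22 → [6, 16, 19]
21 → extends → [6, 16, 19, 21]
2 → replaces 6 → [2, 16, 19, 21]
19 → already a tail → [2, 16, 19, 21]
8 → replaces 16 → [2, 8, 19, 21]
11 → replaces 19 → [2, 8, 11, 21]
8 → already a tail → [2, 8, 11, 21]
21 → already a tail → [2, 8, 11, 21]
1 → replaces 2 → [1, 8, 11, 21]
1 → already a tail → [1, 8, 11, 21]
Four tails, so the longest strictly increasing subsequence has length 4 (e.g. 10, 16, 19, 21).

4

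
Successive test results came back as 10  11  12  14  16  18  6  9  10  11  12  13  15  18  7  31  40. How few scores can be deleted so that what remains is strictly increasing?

Fewest deletions = n − (longest strictly increasing subsequence).
i:      1  2  3  4  5  6  7  8  9 10 11 12 13 14 15 16 17
a[i]:  10 11 12 14 16 18  6  9 10 11 12 13 15 18  7 31 40
dp:     1  2  3  4  5  6  1  2  3  4  5  6  7  8  2  9 10
max dp = 10, so deletions = 17 − 10 = 7.

7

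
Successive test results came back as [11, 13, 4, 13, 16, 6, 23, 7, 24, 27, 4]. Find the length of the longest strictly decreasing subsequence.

3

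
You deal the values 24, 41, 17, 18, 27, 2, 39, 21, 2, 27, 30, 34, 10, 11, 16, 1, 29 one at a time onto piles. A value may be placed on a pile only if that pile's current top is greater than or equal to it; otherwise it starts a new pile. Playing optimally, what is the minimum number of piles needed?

6

Place each on the leftmost legal pile:
24 → new pile 1 (tops now [24])
41 → new pile 2 (tops now [24, 41])
17 → pile 1 (tops now [17, 41])
18 → pile 2 (tops now [17, 18])
27 → new pile 3 (tops now [17, 18, 27])
2 → pile 1 (tops now [2, 18, 27])
39 → new pile 4 (tops now [2, 18, 27, 39])
21 → pile 3 (tops now [2, 18, 21, 39])
2 → pile 1 (tops now [2, 18, 21, 39])
27 → pile 4 (tops now [2, 18, 21, 27])
30 → new pile 5 (tops now [2, 18, 21, 27, 30])
34 → new pile 6 (tops now [2, 18, 21, 27, 30, 34])
10 → pile 2 (tops now [2, 10, 21, 27, 30, 34])
11 → pile 3 (tops now [2, 10, 11, 27, 30, 34])
16 → pile 4 (tops now [2, 10, 11, 16, 30, 34])
1 → pile 1 (tops now [1, 10, 11, 16, 30, 34])
29 → pile 5 (tops now [1, 10, 11, 16, 29, 34])
Six piles.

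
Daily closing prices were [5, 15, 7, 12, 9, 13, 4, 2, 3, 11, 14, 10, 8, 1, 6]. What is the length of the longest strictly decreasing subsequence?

6

Let dp[i] be the longest strictly decreasing subsequence ending at i:
i:      1  2  3  4  5  6  7  8  9 10 11 12 13 14 15
a[i]:   5 15  7 12  9 13  4  2  3 11 14 10  8  1  6
dp:     1  1  2  2  3  2  4  5  5  3  2  4  5  6  6
Maximum is 6.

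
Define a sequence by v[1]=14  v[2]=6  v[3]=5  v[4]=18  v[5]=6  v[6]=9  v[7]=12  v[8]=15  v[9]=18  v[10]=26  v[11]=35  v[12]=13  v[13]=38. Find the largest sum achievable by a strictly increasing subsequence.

Let S[i] be the best sum of a strictly increasing subsequence ending at i:
i:       1   2   3   4   5   6   7   8   9  10  11  12  13
v[i]:   14   6   5  18   6   9  12  15  18  26  35  13  38
S:      14   6   5  32  11  20  32  47  65  91 126  45 164
Maximum is 164 (e.g. 5 + 6 + 9 + 12 + 15 + 18 + 26 + 35 + 38).

164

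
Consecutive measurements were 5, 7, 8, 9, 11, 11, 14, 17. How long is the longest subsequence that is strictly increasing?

Track the smallest tail for each achievable length (strict):
5 → extends → [5]
7 → extends → [5, 7]
8 → extends → [5, 7, 8]
9 → extends → [5, 7, 8, 9]
11 → extends → [5, 7, 8, 9, 11]
11 → already a tail → [5, 7, 8, 9, 11]
14 → extends → [5, 7, 8, 9, 11, 14]
17 → extends → [5, 7, 8, 9, 11, 14, 17]
Seven tails, so the longest strictly increasing subsequence has length 7 (e.g. 5, 7, 8, 9, 11, 14, 17).

7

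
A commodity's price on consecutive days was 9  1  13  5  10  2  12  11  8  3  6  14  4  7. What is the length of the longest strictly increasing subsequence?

Track the smallest tail for each achievable length (strict):
9 → extends → [9]
1 → replaces 9 → [1]
13 → extends → [1, 13]
5 → replaces 13 → [1, 5]
10 → extends → [1, 5, 10]
2 → replaces 5 → [1, 2, 10]
12 → extends → [1, 2, 10, 12]
11 → replaces 12 → [1, 2, 10, 11]
8 → replaces 10 → [1, 2, 8, 11]
3 → replaces 8 → [1, 2, 3, 11]
6 → replaces 11 → [1, 2, 3, 6]
14 → extends → [1, 2, 3, 6, 14]
4 → replaces 6 → [1, 2, 3, 4, 14]
7 → replaces 14 → [1, 2, 3, 4, 7]
Five tails, so the longest strictly increasing subsequence has length 5 (e.g. 1, 5, 10, 12, 14).

5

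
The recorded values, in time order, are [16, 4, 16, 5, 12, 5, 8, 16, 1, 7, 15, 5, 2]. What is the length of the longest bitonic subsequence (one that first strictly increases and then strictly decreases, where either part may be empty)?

inc[i] = longest strictly increasing subsequence ending at i; dec[i] = longest strictly decreasing subsequence starting at i:
i:      1  2  3  4  5  6  7  8  9 10 11 12 13
a[i]:  16  4 16  5 12  5  8 16  1  7 15  5  2
inc:    1  1  2  2  3  2  3  4  1  3  4  2  2
dec:    6  2  6  2  5  2  4  4  1  3  3  2  1
Best peak at i=3 (value 16): inc=2, dec=6, length 2+6−1 = 7.

7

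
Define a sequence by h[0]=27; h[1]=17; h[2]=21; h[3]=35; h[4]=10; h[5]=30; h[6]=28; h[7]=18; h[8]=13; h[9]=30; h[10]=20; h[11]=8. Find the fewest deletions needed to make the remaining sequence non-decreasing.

Fewest deletions = n − (longest non-decreasing subsequence).
i:      0  1  2  3  4  5  6  7  8  9 10 11
h[i]:  27 17 21 35 10 30 28 18 13 30 20  8
dp:     1  1  2  3  1  3  3  2  2  4  3  1
max dp = 4, so deletions = 12 − 4 = 8.

8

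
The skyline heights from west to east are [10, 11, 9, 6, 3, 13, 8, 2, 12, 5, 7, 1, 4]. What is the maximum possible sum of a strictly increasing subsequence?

Let S[i] be the best sum of a strictly increasing subsequence ending at i:
i:      1  2  3  4  5  6  7  8  9 10 11 12 13
a[i]:  10 11  9  6  3 13  8  2 12  5  7  1  4
S:     10 21  9  6  3 34 14  2 33  8 15  1  7
Maximum is 34 (e.g. 10 + 11 + 13).

34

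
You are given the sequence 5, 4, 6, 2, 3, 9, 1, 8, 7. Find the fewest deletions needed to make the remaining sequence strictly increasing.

6

Fewest deletions = n − (longest strictly increasing subsequence).
Patience tails:
5 → extends → [5]
4 → replaces 5 → [4]
6 → extends → [4, 6]
2 → replaces 4 → [2, 6]
3 → replaces 6 → [2, 3]
9 → extends → [2, 3, 9]
1 → replaces 2 → [1, 3, 9]
8 → replaces 9 → [1, 3, 8]
7 → replaces 8 → [1, 3, 7]
Longest strictly increasing subsequence has length 3, so deletions = 9 − 3 = 6.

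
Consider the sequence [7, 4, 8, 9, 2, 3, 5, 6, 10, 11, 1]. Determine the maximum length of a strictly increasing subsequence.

Track the smallest tail for each achievable length (strict):
7 → extends → [7]
4 → replaces 7 → [4]
8 → extends → [4, 8]
9 → extends → [4, 8, 9]
2 → replaces 4 → [2, 8, 9]
3 → replaces 8 → [2, 3, 9]
5 → replaces 9 → [2, 3, 5]
6 → extends → [2, 3, 5, 6]
10 → extends → [2, 3, 5, 6, 10]
11 → extends → [2, 3, 5, 6, 10, 11]
1 → replaces 2 → [1, 3, 5, 6, 10, 11]
Six tails, so the longest strictly increasing subsequence has length 6 (e.g. 2, 3, 5, 6, 10, 11).

6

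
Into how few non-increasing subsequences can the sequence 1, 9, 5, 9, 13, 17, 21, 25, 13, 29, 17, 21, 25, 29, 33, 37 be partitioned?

10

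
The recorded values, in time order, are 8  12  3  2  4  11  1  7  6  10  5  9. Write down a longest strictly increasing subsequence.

Patience tails give the LIS length; then backtrack through the dp parents:
8 → extends → [8]
12 → extends → [8, 12]
3 → replaces 8 → [3, 12]
2 → replaces 3 → [2, 12]
4 → replaces 12 → [2, 4]
11 → extends → [2, 4, 11]
1 → replaces 2 → [1, 4, 11]
7 → replaces 11 → [1, 4, 7]
6 → replaces 7 → [1, 4, 6]
10 → extends → [1, 4, 6, 10]
5 → replaces 6 → [1, 4, 5, 10]
9 → replaces 10 → [1, 4, 5, 9]
Length 4; one witness is 3, 4, 7, 10.

3, 4, 7, 10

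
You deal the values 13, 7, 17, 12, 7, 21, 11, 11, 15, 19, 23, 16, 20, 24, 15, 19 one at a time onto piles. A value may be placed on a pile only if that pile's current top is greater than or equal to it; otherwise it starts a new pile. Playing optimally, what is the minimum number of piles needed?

The minimum number of non-increasing subsequences covering a sequence equals the length of its longest strictly increasing subsequence.
LIS length is 6 (e.g. 7, 12, 15, 19, 23, 24), so 6 piles are needed.

6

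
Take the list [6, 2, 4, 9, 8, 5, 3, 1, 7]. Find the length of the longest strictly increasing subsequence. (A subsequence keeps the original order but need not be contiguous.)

Let dp[i] be the length of the longest such subsequence ending at index i:
i:     1 2 3 4 5 6 7 8 9
a[i]:  6 2 4 9 8 5 3 1 7
dp:    1 1 2 3 3 3 2 1 4
Maximum dp value is 4.

4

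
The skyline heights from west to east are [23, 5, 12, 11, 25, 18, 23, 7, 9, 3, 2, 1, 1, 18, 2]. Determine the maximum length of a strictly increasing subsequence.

Let dp[i] be the length of the longest such subsequence ending at index i:
i:      1  2  3  4  5  6  7  8  9 10 11 12 13 14 15
a[i]:  23  5 12 11 25 18 23  7  9  3  2  1  1 18  2
dp:     1  1  2  2  3  3  4  2  3  1  1  1  1  4  2
Maximum dp value is 4.

4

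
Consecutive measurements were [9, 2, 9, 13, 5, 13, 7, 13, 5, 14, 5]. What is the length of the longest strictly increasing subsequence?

Let dp[i] be the length of the longest such subsequence ending at index i:
i:      1  2  3  4  5  6  7  8  9 10 11
a[i]:   9  2  9 13  5 13  7 13  5 14  5
dp:     1  1  2  3  2  3  3  4  2  5  2
Maximum dp value is 5.

5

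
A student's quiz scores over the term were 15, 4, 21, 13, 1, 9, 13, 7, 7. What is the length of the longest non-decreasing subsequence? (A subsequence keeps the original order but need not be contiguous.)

3

Track the smallest tail for each achievable length (allowing ties):
15 → extends → [15]
4 → replaces 15 → [4]
21 → extends → [4, 21]
13 → replaces 21 → [4, 13]
1 → replaces 4 → [1, 13]
9 → replaces 13 → [1, 9]
13 → extends → [1, 9, 13]
7 → replaces 9 → [1, 7, 13]
7 → replaces 13 → [1, 7, 7]
Three tails, so the longest non-decreasing subsequence has length 3 (e.g. 4, 13, 13).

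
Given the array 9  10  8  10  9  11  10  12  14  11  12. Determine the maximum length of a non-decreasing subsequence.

6

Let dp[i] be the length of the longest such subsequence ending at index i:
i:      1  2  3  4  5  6  7  8  9 10 11
a[i]:   9 10  8 10  9 11 10 12 14 11 12
dp:     1  2  1  3  2  4  4  5  6  5  6
Maximum dp value is 6.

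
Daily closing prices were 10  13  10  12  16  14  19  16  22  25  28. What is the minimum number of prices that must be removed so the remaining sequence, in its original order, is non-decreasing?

3

Fewest deletions = n − (longest non-decreasing subsequence).
i:      1  2  3  4  5  6  7  8  9 10 11
a[i]:  10 13 10 12 16 14 19 16 22 25 28
dp:     1  2  2  3  4  4  5  5  6  7  8
max dp = 8, so deletions = 11 − 8 = 3.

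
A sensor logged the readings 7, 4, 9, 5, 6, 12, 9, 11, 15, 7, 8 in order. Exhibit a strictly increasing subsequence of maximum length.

4, 5, 6, 9, 11, 15

Patience tails give the LIS length; then backtrack through the dp parents:
7 → extends → [7]
4 → replaces 7 → [4]
9 → extends → [4, 9]
5 → replaces 9 → [4, 5]
6 → extends → [4, 5, 6]
12 → extends → [4, 5, 6, 12]
9 → replaces 12 → [4, 5, 6, 9]
11 → extends → [4, 5, 6, 9, 11]
15 → extends → [4, 5, 6, 9, 11, 15]
7 → replaces 9 → [4, 5, 6, 7, 11, 15]
8 → replaces 11 → [4, 5, 6, 7, 8, 15]
Length 6; one witness is 4, 5, 6, 9, 11, 15.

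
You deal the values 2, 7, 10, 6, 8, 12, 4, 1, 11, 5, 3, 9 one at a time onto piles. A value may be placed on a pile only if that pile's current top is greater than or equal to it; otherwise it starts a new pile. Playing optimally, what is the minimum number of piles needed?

4

Place each on the leftmost legal pile:
2 → new pile 1 (tops now [2])
7 → new pile 2 (tops now [2, 7])
10 → new pile 3 (tops now [2, 7, 10])
6 → pile 2 (tops now [2, 6, 10])
8 → pile 3 (tops now [2, 6, 8])
12 → new pile 4 (tops now [2, 6, 8, 12])
4 → pile 2 (tops now [2, 4, 8, 12])
1 → pile 1 (tops now [1, 4, 8, 12])
11 → pile 4 (tops now [1, 4, 8, 11])
5 → pile 3 (tops now [1, 4, 5, 11])
3 → pile 2 (tops now [1, 3, 5, 11])
9 → pile 4 (tops now [1, 3, 5, 9])
Four piles.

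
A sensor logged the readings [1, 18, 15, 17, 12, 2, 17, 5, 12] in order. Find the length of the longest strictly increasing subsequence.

Let dp[i] be the length of the longest such subsequence ending at index i:
i:      1  2  3  4  5  6  7  8  9
a[i]:   1 18 15 17 12  2 17  5 12
dp:     1  2  2  3  2  2  3  3  4
Maximum dp value is 4.

4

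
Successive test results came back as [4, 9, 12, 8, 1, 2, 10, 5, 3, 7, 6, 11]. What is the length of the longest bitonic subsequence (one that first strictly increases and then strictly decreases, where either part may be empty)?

6

inc[i] = longest strictly increasing subsequence ending at i; dec[i] = longest strictly decreasing subsequence starting at i:
i:      1  2  3  4  5  6  7  8  9 10 11 12
a[i]:   4  9 12  8  1  2 10  5  3  7  6 11
inc:    1  2  3  2  1  2  3  3  3  4  4  5
dec:    2  4  4  3  1  1  3  2  1  2  1  1
Best peak at i=3 (value 12): inc=3, dec=4, length 3+4−1 = 6.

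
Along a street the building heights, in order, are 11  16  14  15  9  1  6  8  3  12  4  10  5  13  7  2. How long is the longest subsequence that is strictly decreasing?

Negate each value so 'decreasing' becomes 'increasing', then run patience tails on the negated sequence:
-11 → extends → [-11]
-16 → replaces -11 → [-16]
-14 → extends → [-16, -14]
-15 → replaces -14 → [-16, -15]
-9 → extends → [-16, -15, -9]
-1 → extends → [-16, -15, -9, -1]
-6 → replaces -1 → [-16, -15, -9, -6]
-8 → replaces -6 → [-16, -15, -9, -8]
-3 → extends → [-16, -15, -9, -8, -3]
-12 → replaces -9 → [-16, -15, -12, -8, -3]
-4 → replaces -3 → [-16, -15, -12, -8, -4]
-10 → replaces -8 → [-16, -15, -12, -10, -4]
-5 → replaces -4 → [-16, -15, -12, -10, -5]
-13 → replaces -12 → [-16, -15, -13, -10, -5]
-7 → replaces -5 → [-16, -15, -13, -10, -7]
-2 → extends → [-16, -15, -13, -10, -7, -2]
Six tails, so the longest strictly decreasing subsequence of the original has length 6.

6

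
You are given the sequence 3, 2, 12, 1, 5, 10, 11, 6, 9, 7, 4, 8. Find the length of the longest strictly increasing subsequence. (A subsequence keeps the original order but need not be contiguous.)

Let dp[i] be the length of the longest such subsequence ending at index i:
i:      1  2  3  4  5  6  7  8  9 10 11 12
a[i]:   3  2 12  1  5 10 11  6  9  7  4  8
dp:     1  1  2  1  2  3  4  3  4  4  2  5
Maximum dp value is 5.

5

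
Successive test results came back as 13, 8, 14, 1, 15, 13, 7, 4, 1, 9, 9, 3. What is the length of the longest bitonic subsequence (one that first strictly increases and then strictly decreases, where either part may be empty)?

inc[i] = longest strictly increasing subsequence ending at i; dec[i] = longest strictly decreasing subsequence starting at i:
i:      1  2  3  4  5  6  7  8  9 10 11 12
a[i]:  13  8 14  1 15 13  7  4  1  9  9  3
inc:    1  1  2  1  3  2  2  2  1  3  3  2
dec:    5  4  5  1  5  4  3  2  1  2  2  1
Best peak at i=5 (value 15): inc=3, dec=5, length 3+5−1 = 7.

7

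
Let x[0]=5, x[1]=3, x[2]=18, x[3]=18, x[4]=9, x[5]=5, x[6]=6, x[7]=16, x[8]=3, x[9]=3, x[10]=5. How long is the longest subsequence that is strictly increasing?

Let dp[i] be the length of the longest such subsequence ending at index i:
i:      0  1  2  3  4  5  6  7  8  9 10
x[i]:   5  3 18 18  9  5  6 16  3  3  5
dp:     1  1  2  2  2  2  3  4  1  1  2
Maximum dp value is 4.

4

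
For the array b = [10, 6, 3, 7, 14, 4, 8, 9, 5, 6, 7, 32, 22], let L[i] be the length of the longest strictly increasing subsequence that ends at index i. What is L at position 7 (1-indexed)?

3

dp[i] = 1 + max{dp[j] : j<i, b[j]<b[i]} (or 1 if no such j):
i:      1  2  3  4  5  6  7  8  9 10 11 12 13
b[i]:  10  6  3  7 14  4  8  9  5  6  7 32 22
dp:     1  1  1  2  3  2  3  4  3  4  5  6  6
At index 7 the value is 3.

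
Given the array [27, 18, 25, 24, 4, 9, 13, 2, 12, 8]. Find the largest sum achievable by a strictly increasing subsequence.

Let S[i] be the best sum of a strictly increasing subsequence ending at i:
i:      1  2  3  4  5  6  7  8  9 10
a[i]:  27 18 25 24  4  9 13  2 12  8
S:     27 18 43 42  4 13 26  2 25 12
Maximum is 43 (e.g. 18 + 25).

43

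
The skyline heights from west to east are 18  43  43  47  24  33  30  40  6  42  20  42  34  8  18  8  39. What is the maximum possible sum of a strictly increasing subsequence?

Let S[i] be the best sum of a strictly increasing subsequence ending at i:
i:       1   2   3   4   5   6   7   8   9  10  11  12  13  14  15  16  17
a[i]:   18  43  43  47  24  33  30  40   6  42  20  42  34   8  18   8  39
S:      18  61  61 108  42  75  72 115   6 157  38 157 109  14  32  14 148
Maximum is 157 (e.g. 18 + 24 + 33 + 40 + 42).

157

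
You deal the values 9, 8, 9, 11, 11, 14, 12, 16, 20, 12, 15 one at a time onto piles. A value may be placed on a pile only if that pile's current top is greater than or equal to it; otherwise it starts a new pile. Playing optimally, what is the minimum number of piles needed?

The minimum number of non-increasing subsequences covering a sequence equals the length of its longest strictly increasing subsequence.
LIS length is 6 (e.g. 8, 9, 11, 14, 16, 20), so 6 piles are needed.

6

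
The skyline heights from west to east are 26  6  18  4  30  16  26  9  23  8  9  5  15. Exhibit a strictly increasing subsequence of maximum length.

Patience tails give the LIS length; then backtrack through the dp parents:
26 → extends → [26]
6 → replaces 26 → [6]
18 → extends → [6, 18]
4 → replaces 6 → [4, 18]
30 → extends → [4, 18, 30]
16 → replaces 18 → [4, 16, 30]
26 → replaces 30 → [4, 16, 26]
9 → replaces 16 → [4, 9, 26]
23 → replaces 26 → [4, 9, 23]
8 → replaces 9 → [4, 8, 23]
9 → replaces 23 → [4, 8, 9]
5 → replaces 8 → [4, 5, 9]
15 → extends → [4, 5, 9, 15]
Length 4; one witness is 6, 8, 9, 15.

6, 8, 9, 15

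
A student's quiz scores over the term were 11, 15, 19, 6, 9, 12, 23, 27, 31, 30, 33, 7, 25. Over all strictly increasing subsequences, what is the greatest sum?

159

Let S[i] be the best sum of a strictly increasing subsequence ending at i:
i:       1   2   3   4   5   6   7   8   9  10  11  12  13
a[i]:   11  15  19   6   9  12  23  27  31  30  33   7  25
S:      11  26  45   6  15  27  68  95 126 125 159  13  93
Maximum is 159 (e.g. 11 + 15 + 19 + 23 + 27 + 31 + 33).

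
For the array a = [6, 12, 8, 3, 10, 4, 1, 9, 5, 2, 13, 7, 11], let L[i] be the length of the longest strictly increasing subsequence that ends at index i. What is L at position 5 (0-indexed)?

2

dp[i] = 1 + max{dp[j] : j<i, a[j]<a[i]} (or 1 if no such j):
i:      0  1  2  3  4  5  6  7  8  9 10 11 12
a[i]:   6 12  8  3 10  4  1  9  5  2 13  7 11
dp:     1  2  2  1  3  2  1  3  3  2  4  4  5
At index 5 the value is 2.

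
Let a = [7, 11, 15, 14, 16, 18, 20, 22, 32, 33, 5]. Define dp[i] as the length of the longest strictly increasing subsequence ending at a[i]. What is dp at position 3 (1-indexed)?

3

dp[i] = 1 + max{dp[j] : j<i, a[j]<a[i]} (or 1 if no such j):
i:      1  2  3  4  5  6  7  8  9 10 11
a[i]:   7 11 15 14 16 18 20 22 32 33  5
dp:     1  2  3  3  4  5  6  7  8  9  1
At index 3 the value is 3.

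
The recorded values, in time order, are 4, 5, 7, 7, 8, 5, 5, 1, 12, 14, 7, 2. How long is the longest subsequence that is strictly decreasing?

3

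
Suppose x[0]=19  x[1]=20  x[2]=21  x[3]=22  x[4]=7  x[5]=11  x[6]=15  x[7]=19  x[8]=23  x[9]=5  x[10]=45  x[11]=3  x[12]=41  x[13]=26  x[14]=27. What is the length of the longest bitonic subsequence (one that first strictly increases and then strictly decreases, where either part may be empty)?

inc[i] = longest strictly increasing subsequence ending at i; dec[i] = longest strictly decreasing subsequence starting at i:
i:      0  1  2  3  4  5  6  7  8  9 10 11 12 13 14
x[i]:  19 20 21 22  7 11 15 19 23  5 45  3 41 26 27
inc:    1  2  3  4  1  2  3  4  5  1  6  1  6  6  7
dec:    4  4  4  4  3  3  3  3  3  2  3  1  2  1  1
Best peak at i=10 (value 45): inc=6, dec=3, length 6+3−1 = 8.

8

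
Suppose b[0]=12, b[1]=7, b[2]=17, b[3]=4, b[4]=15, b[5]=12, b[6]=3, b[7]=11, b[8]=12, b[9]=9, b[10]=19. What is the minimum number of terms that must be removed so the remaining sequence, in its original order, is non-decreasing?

7

Fewest deletions = n − (longest non-decreasing subsequence).
i:      0  1  2  3  4  5  6  7  8  9 10
b[i]:  12  7 17  4 15 12  3 11 12  9 19
dp:     1  1  2  1  2  2  1  2  3  2  4
max dp = 4, so deletions = 11 − 4 = 7.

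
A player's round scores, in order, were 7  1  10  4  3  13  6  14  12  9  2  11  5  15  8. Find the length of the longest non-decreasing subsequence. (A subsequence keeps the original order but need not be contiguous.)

6

Track the smallest tail for each achievable length (allowing ties):
7 → extends → [7]
1 → replaces 7 → [1]
10 → extends → [1, 10]
4 → replaces 10 → [1, 4]
3 → replaces 4 → [1, 3]
13 → extends → [1, 3, 13]
6 → replaces 13 → [1, 3, 6]
14 → extends → [1, 3, 6, 14]
12 → replaces 14 → [1, 3, 6, 12]
9 → replaces 12 → [1, 3, 6, 9]
2 → replaces 3 → [1, 2, 6, 9]
11 → extends → [1, 2, 6, 9, 11]
5 → replaces 6 → [1, 2, 5, 9, 11]
15 → extends → [1, 2, 5, 9, 11, 15]
8 → replaces 9 → [1, 2, 5, 8, 11, 15]
Six tails, so the longest non-decreasing subsequence has length 6 (e.g. 1, 4, 6, 9, 11, 15).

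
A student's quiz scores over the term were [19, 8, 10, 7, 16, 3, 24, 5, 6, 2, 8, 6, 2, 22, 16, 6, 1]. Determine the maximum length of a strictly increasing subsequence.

5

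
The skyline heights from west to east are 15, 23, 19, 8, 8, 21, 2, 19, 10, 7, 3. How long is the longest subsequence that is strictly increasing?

3

Track the smallest tail for each achievable length (strict):
15 → extends → [15]
23 → extends → [15, 23]
19 → replaces 23 → [15, 19]
8 → replaces 15 → [8, 19]
8 → already a tail → [8, 19]
21 → extends → [8, 19, 21]
2 → replaces 8 → [2, 19, 21]
19 → already a tail → [2, 19, 21]
10 → replaces 19 → [2, 10, 21]
7 → replaces 10 → [2, 7, 21]
3 → replaces 7 → [2, 3, 21]
Three tails, so the longest strictly increasing subsequence has length 3 (e.g. 15, 19, 21).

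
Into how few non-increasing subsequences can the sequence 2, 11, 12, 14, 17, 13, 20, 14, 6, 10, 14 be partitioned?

6

Place each on the leftmost legal pile:
2 → new pile 1 (tops now [2])
11 → new pile 2 (tops now [2, 11])
12 → new pile 3 (tops now [2, 11, 12])
14 → new pile 4 (tops now [2, 11, 12, 14])
17 → new pile 5 (tops now [2, 11, 12, 14, 17])
13 → pile 4 (tops now [2, 11, 12, 13, 17])
20 → new pile 6 (tops now [2, 11, 12, 13, 17, 20])
14 → pile 5 (tops now [2, 11, 12, 13, 14, 20])
6 → pile 2 (tops now [2, 6, 12, 13, 14, 20])
10 → pile 3 (tops now [2, 6, 10, 13, 14, 20])
14 → pile 5 (tops now [2, 6, 10, 13, 14, 20])
Six piles.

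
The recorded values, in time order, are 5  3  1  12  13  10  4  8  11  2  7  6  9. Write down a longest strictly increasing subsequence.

Patience tails give the LIS length; then backtrack through the dp parents:
5 → extends → [5]
3 → replaces 5 → [3]
1 → replaces 3 → [1]
12 → extends → [1, 12]
13 → extends → [1, 12, 13]
10 → replaces 12 → [1, 10, 13]
4 → replaces 10 → [1, 4, 13]
8 → replaces 13 → [1, 4, 8]
11 → extends → [1, 4, 8, 11]
2 → replaces 4 → [1, 2, 8, 11]
7 → replaces 8 → [1, 2, 7, 11]
6 → replaces 7 → [1, 2, 6, 11]
9 → replaces 11 → [1, 2, 6, 9]
Length 4; one witness is 3, 4, 8, 11.

3, 4, 8, 11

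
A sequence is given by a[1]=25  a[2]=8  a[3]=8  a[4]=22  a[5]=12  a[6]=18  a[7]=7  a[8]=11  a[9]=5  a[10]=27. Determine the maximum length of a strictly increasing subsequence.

4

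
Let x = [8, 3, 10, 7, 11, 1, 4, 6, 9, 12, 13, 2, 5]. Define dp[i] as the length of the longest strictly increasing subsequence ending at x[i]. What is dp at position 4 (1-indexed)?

dp[i] = 1 + max{dp[j] : j<i, x[j]<x[i]} (or 1 if no such j):
i:      1  2  3  4  5  6  7  8  9 10 11 12 13
x[i]:   8  3 10  7 11  1  4  6  9 12 13  2  5
dp:     1  1  2  2  3  1  2  3  4  5  6  2  3
At index 4 the value is 2.

2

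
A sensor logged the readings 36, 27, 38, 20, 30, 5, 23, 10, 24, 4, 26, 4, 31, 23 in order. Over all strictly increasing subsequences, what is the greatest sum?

Let S[i] be the best sum of a strictly increasing subsequence ending at i:
i:       1   2   3   4   5   6   7   8   9  10  11  12  13  14
a[i]:   36  27  38  20  30   5  23  10  24   4  26   4  31  23
S:      36  27  74  20  57   5  43  15  67   4  93   4 124  43
Maximum is 124 (e.g. 20 + 23 + 24 + 26 + 31).

124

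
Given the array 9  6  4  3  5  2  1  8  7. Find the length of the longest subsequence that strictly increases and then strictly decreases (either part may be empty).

inc[i] = longest strictly increasing subsequence ending at i; dec[i] = longest strictly decreasing subsequence starting at i:
i:     1 2 3 4 5 6 7 8 9
a[i]:  9 6 4 3 5 2 1 8 7
inc:   1 1 1 1 2 1 1 3 3
dec:   6 5 4 3 3 2 1 2 1
Best peak at i=1 (value 9): inc=1, dec=6, length 1+6−1 = 6.

6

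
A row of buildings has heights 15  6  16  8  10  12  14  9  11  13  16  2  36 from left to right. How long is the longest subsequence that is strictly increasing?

7

Track the smallest tail for each achievable length (strict):
15 → extends → [15]
6 → replaces 15 → [6]
16 → extends → [6, 16]
8 → replaces 16 → [6, 8]
10 → extends → [6, 8, 10]
12 → extends → [6, 8, 10, 12]
14 → extends → [6, 8, 10, 12, 14]
9 → replaces 10 → [6, 8, 9, 12, 14]
11 → replaces 12 → [6, 8, 9, 11, 14]
13 → replaces 14 → [6, 8, 9, 11, 13]
16 → extends → [6, 8, 9, 11, 13, 16]
2 → replaces 6 → [2, 8, 9, 11, 13, 16]
36 → extends → [2, 8, 9, 11, 13, 16, 36]
Seven tails, so the longest strictly increasing subsequence has length 7 (e.g. 6, 8, 10, 12, 14, 16, 36).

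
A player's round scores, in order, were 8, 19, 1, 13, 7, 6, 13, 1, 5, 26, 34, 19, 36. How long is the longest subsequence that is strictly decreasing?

Let dp[i] be the longest strictly decreasing subsequence ending at i:
i:      1  2  3  4  5  6  7  8  9 10 11 12 13
a[i]:   8 19  1 13  7  6 13  1  5 26 34 19 36
dp:     1  1  2  2  3  4  2  5  5  1  1  2  1
Maximum is 5.

5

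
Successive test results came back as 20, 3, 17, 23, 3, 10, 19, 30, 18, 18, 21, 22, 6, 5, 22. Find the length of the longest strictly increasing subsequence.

Let dp[i] be the length of the longest such subsequence ending at index i:
i:      1  2  3  4  5  6  7  8  9 10 11 12 13 14 15
a[i]:  20  3 17 23  3 10 19 30 18 18 21 22  6  5 22
dp:     1  1  2  3  1  2  3  4  3  3  4  5  2  2  5
Maximum dp value is 5.

5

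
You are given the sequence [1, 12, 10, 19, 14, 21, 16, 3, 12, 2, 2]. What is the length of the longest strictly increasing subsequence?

Track the smallest tail for each achievable length (strict):
1 → extends → [1]
12 → extends → [1, 12]
10 → replaces 12 → [1, 10]
19 → extends → [1, 10, 19]
14 → replaces 19 → [1, 10, 14]
21 → extends → [1, 10, 14, 21]
16 → replaces 21 → [1, 10, 14, 16]
3 → replaces 10 → [1, 3, 14, 16]
12 → replaces 14 → [1, 3, 12, 16]
2 → replaces 3 → [1, 2, 12, 16]
2 → already a tail → [1, 2, 12, 16]
Four tails, so the longest strictly increasing subsequence has length 4 (e.g. 1, 12, 19, 21).

4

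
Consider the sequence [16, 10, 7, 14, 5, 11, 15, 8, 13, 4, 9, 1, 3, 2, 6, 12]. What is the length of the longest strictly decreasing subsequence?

Negate each value so 'decreasing' becomes 'increasing', then run patience tails on the negated sequence:
-16 → extends → [-16]
-10 → extends → [-16, -10]
-7 → extends → [-16, -10, -7]
-14 → replaces -10 → [-16, -14, -7]
-5 → extends → [-16, -14, -7, -5]
-11 → replaces -7 → [-16, -14, -11, -5]
-15 → replaces -14 → [-16, -15, -11, -5]
-8 → replaces -5 → [-16, -15, -11, -8]
-13 → replaces -11 → [-16, -15, -13, -8]
-4 → extends → [-16, -15, -13, -8, -4]
-9 → replaces -8 → [-16, -15, -13, -9, -4]
-1 → extends → [-16, -15, -13, -9, -4, -1]
-3 → replaces -1 → [-16, -15, -13, -9, -4, -3]
-2 → extends → [-16, -15, -13, -9, -4, -3, -2]
-6 → replaces -4 → [-16, -15, -13, -9, -6, -3, -2]
-12 → replaces -9 → [-16, -15, -13, -12, -6, -3, -2]
Seven tails, so the longest strictly decreasing subsequence of the original has length 7.

7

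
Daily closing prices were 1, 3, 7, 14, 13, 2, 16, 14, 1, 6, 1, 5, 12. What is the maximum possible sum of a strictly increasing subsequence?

41

Let S[i] be the best sum of a strictly increasing subsequence ending at i:
i:      1  2  3  4  5  6  7  8  9 10 11 12 13
a[i]:   1  3  7 14 13  2 16 14  1  6  1  5 12
S:      1  4 11 25 24  3 41 38  1 10  1  9 23
Maximum is 41 (e.g. 1 + 3 + 7 + 14 + 16).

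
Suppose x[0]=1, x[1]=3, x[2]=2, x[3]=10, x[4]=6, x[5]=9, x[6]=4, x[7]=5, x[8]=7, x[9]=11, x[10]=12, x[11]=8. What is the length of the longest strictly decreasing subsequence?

Negate each value so 'decreasing' becomes 'increasing', then run patience tails on the negated sequence:
-1 → extends → [-1]
-3 → replaces -1 → [-3]
-2 → extends → [-3, -2]
-10 → replaces -3 → [-10, -2]
-6 → replaces -2 → [-10, -6]
-9 → replaces -6 → [-10, -9]
-4 → extends → [-10, -9, -4]
-5 → replaces -4 → [-10, -9, -5]
-7 → replaces -5 → [-10, -9, -7]
-11 → replaces -10 → [-11, -9, -7]
-12 → replaces -11 → [-12, -9, -7]
-8 → replaces -7 → [-12, -9, -8]
Three tails, so the longest strictly decreasing subsequence of the original has length 3.

3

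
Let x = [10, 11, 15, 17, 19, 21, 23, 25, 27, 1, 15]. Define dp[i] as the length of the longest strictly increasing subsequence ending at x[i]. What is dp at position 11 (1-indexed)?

3

dp[i] = 1 + max{dp[j] : j<i, x[j]<x[i]} (or 1 if no such j):
i:      1  2  3  4  5  6  7  8  9 10 11
x[i]:  10 11 15 17 19 21 23 25 27  1 15
dp:     1  2  3  4  5  6  7  8  9  1  3
At index 11 the value is 3.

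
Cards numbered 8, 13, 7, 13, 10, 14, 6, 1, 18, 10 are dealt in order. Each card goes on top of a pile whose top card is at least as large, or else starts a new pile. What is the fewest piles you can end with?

Place each on the leftmost legal pile:
8 → new pile 1 (tops now [8])
13 → new pile 2 (tops now [8, 13])
7 → pile 1 (tops now [7, 13])
13 → pile 2 (tops now [7, 13])
10 → pile 2 (tops now [7, 10])
14 → new pile 3 (tops now [7, 10, 14])
6 → pile 1 (tops now [6, 10, 14])
1 → pile 1 (tops now [1, 10, 14])
18 → new pile 4 (tops now [1, 10, 14, 18])
10 → pile 2 (tops now [1, 10, 14, 18])
Four piles.

4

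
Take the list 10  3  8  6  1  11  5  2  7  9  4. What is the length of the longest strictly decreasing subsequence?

5

Negate each value so 'decreasing' becomes 'increasing', then run patience tails on the negated sequence:
-10 → extends → [-10]
-3 → extends → [-10, -3]
-8 → replaces -3 → [-10, -8]
-6 → extends → [-10, -8, -6]
-1 → extends → [-10, -8, -6, -1]
-11 → replaces -10 → [-11, -8, -6, -1]
-5 → replaces -1 → [-11, -8, -6, -5]
-2 → extends → [-11, -8, -6, -5, -2]
-7 → replaces -6 → [-11, -8, -7, -5, -2]
-9 → replaces -8 → [-11, -9, -7, -5, -2]
-4 → replaces -2 → [-11, -9, -7, -5, -4]
Five tails, so the longest strictly decreasing subsequence of the original has length 5.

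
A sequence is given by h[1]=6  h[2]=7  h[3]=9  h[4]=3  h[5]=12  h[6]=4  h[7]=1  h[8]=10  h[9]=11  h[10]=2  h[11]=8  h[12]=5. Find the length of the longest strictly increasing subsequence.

5

Track the smallest tail for each achievable length (strict):
6 → extends → [6]
7 → extends → [6, 7]
9 → extends → [6, 7, 9]
3 → replaces 6 → [3, 7, 9]
12 → extends → [3, 7, 9, 12]
4 → replaces 7 → [3, 4, 9, 12]
1 → replaces 3 → [1, 4, 9, 12]
10 → replaces 12 → [1, 4, 9, 10]
11 → extends → [1, 4, 9, 10, 11]
2 → replaces 4 → [1, 2, 9, 10, 11]
8 → replaces 9 → [1, 2, 8, 10, 11]
5 → replaces 8 → [1, 2, 5, 10, 11]
Five tails, so the longest strictly increasing subsequence has length 5 (e.g. 6, 7, 9, 10, 11).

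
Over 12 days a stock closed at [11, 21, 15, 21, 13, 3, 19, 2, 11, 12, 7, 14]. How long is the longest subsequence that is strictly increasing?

Track the smallest tail for each achievable length (strict):
11 → extends → [11]
21 → extends → [11, 21]
15 → replaces 21 → [11, 15]
21 → extends → [11, 15, 21]
13 → replaces 15 → [11, 13, 21]
3 → replaces 11 → [3, 13, 21]
19 → replaces 21 → [3, 13, 19]
2 → replaces 3 → [2, 13, 19]
11 → replaces 13 → [2, 11, 19]
12 → replaces 19 → [2, 11, 12]
7 → replaces 11 → [2, 7, 12]
14 → extends → [2, 7, 12, 14]
Four tails, so the longest strictly increasing subsequence has length 4 (e.g. 3, 11, 12, 14).

4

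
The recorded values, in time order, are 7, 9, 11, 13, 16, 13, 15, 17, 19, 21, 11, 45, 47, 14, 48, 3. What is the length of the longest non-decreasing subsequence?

Let dp[i] be the length of the longest such subsequence ending at index i:
i:      1  2  3  4  5  6  7  8  9 10 11 12 13 14 15 16
a[i]:   7  9 11 13 16 13 15 17 19 21 11 45 47 14 48  3
dp:     1  2  3  4  5  5  6  7  8  9  4 10 11  6 12  1
Maximum dp value is 12.

12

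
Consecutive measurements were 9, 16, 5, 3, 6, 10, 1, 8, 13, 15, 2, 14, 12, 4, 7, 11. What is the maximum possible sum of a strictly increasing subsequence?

49

Let S[i] be the best sum of a strictly increasing subsequence ending at i:
i:      1  2  3  4  5  6  7  8  9 10 11 12 13 14 15 16
a[i]:   9 16  5  3  6 10  1  8 13 15  2 14 12  4  7 11
S:      9 25  5  3 11 21  1 19 34 49  3 48 33  7 18 32
Maximum is 49 (e.g. 5 + 6 + 10 + 13 + 15).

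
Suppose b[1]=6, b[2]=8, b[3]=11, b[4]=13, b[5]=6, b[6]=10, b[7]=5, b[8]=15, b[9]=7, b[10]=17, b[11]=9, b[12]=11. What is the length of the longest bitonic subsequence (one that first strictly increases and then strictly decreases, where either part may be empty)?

inc[i] = longest strictly increasing subsequence ending at i; dec[i] = longest strictly decreasing subsequence starting at i:
i:      1  2  3  4  5  6  7  8  9 10 11 12
b[i]:   6  8 11 13  6 10  5 15  7 17  9 11
inc:    1  2  3  4  1  3  1  5  2  6  3  4
dec:    2  3  3  3  2  2  1  2  1  2  1  1
Best peak at i=10 (value 17): inc=6, dec=2, length 6+2−1 = 7.

7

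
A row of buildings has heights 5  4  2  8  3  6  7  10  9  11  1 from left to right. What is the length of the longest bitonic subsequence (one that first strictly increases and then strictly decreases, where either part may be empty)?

7

inc[i] = longest strictly increasing subsequence ending at i; dec[i] = longest strictly decreasing subsequence starting at i:
i:      1  2  3  4  5  6  7  8  9 10 11
a[i]:   5  4  2  8  3  6  7 10  9 11  1
inc:    1  1  1  2  2  3  4  5  5  6  1
dec:    4  3  2  3  2  2  2  3  2  2  1
Best peak at i=8 (value 10): inc=5, dec=3, length 5+3−1 = 7.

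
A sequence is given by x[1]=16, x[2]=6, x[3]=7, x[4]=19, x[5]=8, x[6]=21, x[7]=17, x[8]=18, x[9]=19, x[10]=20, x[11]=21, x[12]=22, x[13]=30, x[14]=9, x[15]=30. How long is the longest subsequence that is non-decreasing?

11

Track the smallest tail for each achievable length (allowing ties):
16 → extends → [16]
6 → replaces 16 → [6]
7 → extends → [6, 7]
19 → extends → [6, 7, 19]
8 → replaces 19 → [6, 7, 8]
21 → extends → [6, 7, 8, 21]
17 → replaces 21 → [6, 7, 8, 17]
18 → extends → [6, 7, 8, 17, 18]
19 → extends → [6, 7, 8, 17, 18, 19]
20 → extends → [6, 7, 8, 17, 18, 19, 20]
21 → extends → [6, 7, 8, 17, 18, 19, 20, 21]
22 → extends → [6, 7, 8, 17, 18, 19, 20, 21, 22]
30 → extends → [6, 7, 8, 17, 18, 19, 20, 21, 22, 30]
9 → replaces 17 → [6, 7, 8, 9, 18, 19, 20, 21, 22, 30]
30 → extends → [6, 7, 8, 9, 18, 19, 20, 21, 22, 30, 30]
Eleven tails, so the longest non-decreasing subsequence has length 11 (e.g. 6, 7, 8, 17, 18, 19, 20, 21, 22, 30, 30).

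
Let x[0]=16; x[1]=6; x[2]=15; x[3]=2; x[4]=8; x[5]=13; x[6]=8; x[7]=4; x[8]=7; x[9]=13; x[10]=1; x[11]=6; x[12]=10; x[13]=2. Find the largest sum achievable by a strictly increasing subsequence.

Let S[i] be the best sum of a strictly increasing subsequence ending at i:
i:      0  1  2  3  4  5  6  7  8  9 10 11 12 13
x[i]:  16  6 15  2  8 13  8  4  7 13  1  6 10  2
S:     16  6 21  2 14 27 14  6 13 27  1 12 24  3
Maximum is 27 (e.g. 6 + 8 + 13).

27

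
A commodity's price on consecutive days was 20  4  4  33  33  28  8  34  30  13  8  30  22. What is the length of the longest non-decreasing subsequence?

5

Track the smallest tail for each achievable length (allowing ties):
20 → extends → [20]
4 → replaces 20 → [4]
4 → extends → [4, 4]
33 → extends → [4, 4, 33]
33 → extends → [4, 4, 33, 33]
28 → replaces 33 → [4, 4, 28, 33]
8 → replaces 28 → [4, 4, 8, 33]
34 → extends → [4, 4, 8, 33, 34]
30 → replaces 33 → [4, 4, 8, 30, 34]
13 → replaces 30 → [4, 4, 8, 13, 34]
8 → replaces 13 → [4, 4, 8, 8, 34]
30 → replaces 34 → [4, 4, 8, 8, 30]
22 → replaces 30 → [4, 4, 8, 8, 22]
Five tails, so the longest non-decreasing subsequence has length 5 (e.g. 4, 4, 33, 33, 34).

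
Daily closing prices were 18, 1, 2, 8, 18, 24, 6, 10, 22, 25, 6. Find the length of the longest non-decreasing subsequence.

6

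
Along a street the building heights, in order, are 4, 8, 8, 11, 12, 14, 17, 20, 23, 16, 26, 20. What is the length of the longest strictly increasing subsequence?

9

Track the smallest tail for each achievable length (strict):
4 → extends → [4]
8 → extends → [4, 8]
8 → already a tail → [4, 8]
11 → extends → [4, 8, 11]
12 → extends → [4, 8, 11, 12]
14 → extends → [4, 8, 11, 12, 14]
17 → extends → [4, 8, 11, 12, 14, 17]
20 → extends → [4, 8, 11, 12, 14, 17, 20]
23 → extends → [4, 8, 11, 12, 14, 17, 20, 23]
16 → replaces 17 → [4, 8, 11, 12, 14, 16, 20, 23]
26 → extends → [4, 8, 11, 12, 14, 16, 20, 23, 26]
20 → already a tail → [4, 8, 11, 12, 14, 16, 20, 23, 26]
Nine tails, so the longest strictly increasing subsequence has length 9 (e.g. 4, 8, 11, 12, 14, 17, 20, 23, 26).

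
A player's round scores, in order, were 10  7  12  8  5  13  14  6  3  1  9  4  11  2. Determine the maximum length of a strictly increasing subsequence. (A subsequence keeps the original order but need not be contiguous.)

4

Track the smallest tail for each achievable length (strict):
10 → extends → [10]
7 → replaces 10 → [7]
12 → extends → [7, 12]
8 → replaces 12 → [7, 8]
5 → replaces 7 → [5, 8]
13 → extends → [5, 8, 13]
14 → extends → [5, 8, 13, 14]
6 → replaces 8 → [5, 6, 13, 14]
3 → replaces 5 → [3, 6, 13, 14]
1 → replaces 3 → [1, 6, 13, 14]
9 → replaces 13 → [1, 6, 9, 14]
4 → replaces 6 → [1, 4, 9, 14]
11 → replaces 14 → [1, 4, 9, 11]
2 → replaces 4 → [1, 2, 9, 11]
Four tails, so the longest strictly increasing subsequence has length 4 (e.g. 10, 12, 13, 14).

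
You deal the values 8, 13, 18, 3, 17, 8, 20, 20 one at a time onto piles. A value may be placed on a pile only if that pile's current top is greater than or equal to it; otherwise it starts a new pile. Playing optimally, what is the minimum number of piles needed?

4

Place each on the leftmost legal pile:
8 → new pile 1 (tops now [8])
13 → new pile 2 (tops now [8, 13])
18 → new pile 3 (tops now [8, 13, 18])
3 → pile 1 (tops now [3, 13, 18])
17 → pile 3 (tops now [3, 13, 17])
8 → pile 2 (tops now [3, 8, 17])
20 → new pile 4 (tops now [3, 8, 17, 20])
20 → pile 4 (tops now [3, 8, 17, 20])
Four piles.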